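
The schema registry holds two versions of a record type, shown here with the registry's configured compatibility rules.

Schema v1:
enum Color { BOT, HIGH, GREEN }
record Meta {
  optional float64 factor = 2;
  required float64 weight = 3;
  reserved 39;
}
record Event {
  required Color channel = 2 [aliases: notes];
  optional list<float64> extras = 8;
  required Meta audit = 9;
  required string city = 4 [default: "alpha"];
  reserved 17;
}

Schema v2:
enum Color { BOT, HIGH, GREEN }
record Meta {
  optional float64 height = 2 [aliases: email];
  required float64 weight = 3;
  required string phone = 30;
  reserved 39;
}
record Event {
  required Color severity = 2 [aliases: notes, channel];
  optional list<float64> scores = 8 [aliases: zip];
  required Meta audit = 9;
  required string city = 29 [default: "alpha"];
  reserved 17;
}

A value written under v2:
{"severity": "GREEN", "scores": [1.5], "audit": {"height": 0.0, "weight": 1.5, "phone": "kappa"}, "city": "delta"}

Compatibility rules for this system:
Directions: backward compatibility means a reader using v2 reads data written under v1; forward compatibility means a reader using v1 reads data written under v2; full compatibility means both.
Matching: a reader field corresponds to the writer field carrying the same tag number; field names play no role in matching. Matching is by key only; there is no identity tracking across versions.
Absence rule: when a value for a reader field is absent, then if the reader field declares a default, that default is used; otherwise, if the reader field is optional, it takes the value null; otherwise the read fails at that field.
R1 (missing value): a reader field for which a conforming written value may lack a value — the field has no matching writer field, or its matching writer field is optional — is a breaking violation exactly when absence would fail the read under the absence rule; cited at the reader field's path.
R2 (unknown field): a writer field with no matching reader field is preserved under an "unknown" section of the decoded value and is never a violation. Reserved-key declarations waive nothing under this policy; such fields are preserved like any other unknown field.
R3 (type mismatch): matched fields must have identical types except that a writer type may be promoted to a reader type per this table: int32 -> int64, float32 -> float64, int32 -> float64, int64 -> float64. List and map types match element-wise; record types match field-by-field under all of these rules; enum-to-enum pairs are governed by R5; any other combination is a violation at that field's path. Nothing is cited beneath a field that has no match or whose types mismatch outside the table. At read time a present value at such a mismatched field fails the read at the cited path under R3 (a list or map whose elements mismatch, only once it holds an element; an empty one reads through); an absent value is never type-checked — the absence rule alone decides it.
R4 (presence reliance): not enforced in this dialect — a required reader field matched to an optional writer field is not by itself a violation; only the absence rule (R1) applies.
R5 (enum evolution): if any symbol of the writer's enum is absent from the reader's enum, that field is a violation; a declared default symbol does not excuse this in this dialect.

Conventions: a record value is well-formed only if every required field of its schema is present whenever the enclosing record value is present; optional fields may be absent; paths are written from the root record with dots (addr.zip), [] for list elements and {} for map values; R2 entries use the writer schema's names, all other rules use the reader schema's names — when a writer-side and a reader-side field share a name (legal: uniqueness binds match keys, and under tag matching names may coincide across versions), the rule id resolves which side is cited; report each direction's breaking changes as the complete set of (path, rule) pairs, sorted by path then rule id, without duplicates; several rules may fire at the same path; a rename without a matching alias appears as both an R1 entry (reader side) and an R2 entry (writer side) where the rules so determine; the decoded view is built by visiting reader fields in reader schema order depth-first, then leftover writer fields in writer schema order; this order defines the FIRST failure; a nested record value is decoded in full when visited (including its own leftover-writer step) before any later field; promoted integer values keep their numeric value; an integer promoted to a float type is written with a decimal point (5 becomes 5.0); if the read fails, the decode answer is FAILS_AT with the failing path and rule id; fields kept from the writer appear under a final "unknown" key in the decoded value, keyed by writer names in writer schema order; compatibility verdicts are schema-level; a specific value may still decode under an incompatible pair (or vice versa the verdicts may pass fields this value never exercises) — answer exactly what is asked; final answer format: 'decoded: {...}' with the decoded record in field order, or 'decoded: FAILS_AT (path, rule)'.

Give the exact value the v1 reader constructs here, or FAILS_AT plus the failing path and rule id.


decoded: {"channel": "GREEN", "extras": [1.5], "audit": {"factor": 0.0, "weight": 1.5, "unknown": {"phone": "kappa"}}, "city": "alpha", "unknown": {"city": "delta"}}

in Event below, arrows point writer -> reader
decode walk for Event under reader schema v1:
  channel := "GREEN" (from writer severity)
  extras := [1.5] (from writer scores)
  audit.factor := 0.0 (from writer height)
  audit.weight := 1.5
  writer audit.phone: kept under "unknown"
  city := "alpha" (absent -> default)
  writer city: kept under "unknown"
  => decoded: {"channel": "GREEN", "extras": [1.5], "audit": {"factor": 0.0, "weight": 1.5, "unknown": {"phone": "kappa"}}, "city": "alpha", "unknown": {"city": "delta"}}
diffs on Event not affecting the asked answer:
  renamed field factor to height in record Meta -> no rule fires on it and the decoded Event view is identical with or without it
  renamed field extras to scores in record Event -> no rule fires on it and the decoded Event view is identical with or without it
  renamed field channel to severity in record Event (alias channel declared on the renamed field) -> no rule fires on it and the decoded Event view is identical with or without it


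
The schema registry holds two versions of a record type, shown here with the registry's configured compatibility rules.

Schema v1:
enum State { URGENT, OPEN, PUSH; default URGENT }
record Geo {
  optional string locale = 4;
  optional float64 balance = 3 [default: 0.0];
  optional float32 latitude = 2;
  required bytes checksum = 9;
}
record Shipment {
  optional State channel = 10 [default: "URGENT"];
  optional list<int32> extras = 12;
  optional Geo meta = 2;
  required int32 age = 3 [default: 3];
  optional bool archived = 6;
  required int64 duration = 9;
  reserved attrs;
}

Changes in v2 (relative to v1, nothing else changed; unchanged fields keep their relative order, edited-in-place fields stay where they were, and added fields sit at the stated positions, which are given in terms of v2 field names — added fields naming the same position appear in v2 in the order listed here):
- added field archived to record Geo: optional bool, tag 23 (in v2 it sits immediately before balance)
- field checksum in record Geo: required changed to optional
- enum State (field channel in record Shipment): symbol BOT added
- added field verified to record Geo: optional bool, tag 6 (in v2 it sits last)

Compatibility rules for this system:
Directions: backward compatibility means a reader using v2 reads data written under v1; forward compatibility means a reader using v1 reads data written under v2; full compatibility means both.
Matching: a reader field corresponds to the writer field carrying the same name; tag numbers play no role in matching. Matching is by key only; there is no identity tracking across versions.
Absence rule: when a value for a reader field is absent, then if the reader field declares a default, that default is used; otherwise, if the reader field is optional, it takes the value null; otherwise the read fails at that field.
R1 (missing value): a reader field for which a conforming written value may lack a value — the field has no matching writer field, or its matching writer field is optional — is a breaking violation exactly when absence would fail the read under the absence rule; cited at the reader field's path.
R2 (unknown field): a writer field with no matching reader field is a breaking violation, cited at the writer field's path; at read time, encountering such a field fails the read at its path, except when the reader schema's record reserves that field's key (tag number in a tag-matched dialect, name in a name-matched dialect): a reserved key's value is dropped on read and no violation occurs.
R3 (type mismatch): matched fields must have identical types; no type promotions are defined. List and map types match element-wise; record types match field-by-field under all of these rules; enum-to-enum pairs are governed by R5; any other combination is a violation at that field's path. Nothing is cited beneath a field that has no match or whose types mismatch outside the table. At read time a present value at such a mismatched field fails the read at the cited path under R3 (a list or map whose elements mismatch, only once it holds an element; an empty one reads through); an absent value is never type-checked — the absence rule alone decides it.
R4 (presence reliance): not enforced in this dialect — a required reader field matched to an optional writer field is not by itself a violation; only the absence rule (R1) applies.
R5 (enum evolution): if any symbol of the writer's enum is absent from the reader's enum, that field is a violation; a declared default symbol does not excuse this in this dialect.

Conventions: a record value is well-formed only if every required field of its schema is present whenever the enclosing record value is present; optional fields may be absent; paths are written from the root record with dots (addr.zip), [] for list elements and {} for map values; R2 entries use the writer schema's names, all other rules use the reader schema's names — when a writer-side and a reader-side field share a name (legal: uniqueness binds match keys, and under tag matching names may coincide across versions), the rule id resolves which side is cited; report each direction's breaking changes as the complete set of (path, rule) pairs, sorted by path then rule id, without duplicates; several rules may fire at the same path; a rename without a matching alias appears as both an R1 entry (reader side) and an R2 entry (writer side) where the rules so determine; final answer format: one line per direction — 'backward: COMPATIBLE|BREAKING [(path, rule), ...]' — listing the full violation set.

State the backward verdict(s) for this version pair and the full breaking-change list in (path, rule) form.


backward: COMPATIBLE []

the writer's type comes first in each Shipment pair
checking backward for Shipment: reader v2 against writer v1:
  channel: paired with writer channel (State -> State; writer optional)
  extras: paired with writer extras (list<int32> -> list<int32>; writer optional)
  meta: paired with writer meta (Geo -> Geo; writer optional)
  age: paired with writer age (int32 -> int32; writer required)
  archived: paired with writer archived (bool -> bool; writer optional)
  duration: paired with writer duration (int64 -> int64; writer required)
  meta.locale: paired with writer meta.locale (string -> string; writer optional)
  no writer field matches reader meta.archived
  meta.balance: paired with writer meta.balance (float64 -> float64; writer optional)
  meta.latitude: paired with writer meta.latitude (float32 -> float32; writer optional)
  meta.checksum: paired with writer meta.checksum (bytes -> bytes; writer required)
  no writer field matches reader meta.verified
  => backward: COMPATIBLE
the other Shipment changes do not affect what is asked:
  added field verified to record Geo: optional bool, tag 6 (in v2 it sits last) -> matters only for Shipment's forward compatibility — outside the asked direction
  field checksum in record Geo: required changed to optional -> matters only for Shipment's forward compatibility — outside the asked direction
  enum State (field channel in record Shipment): symbol BOT added -> matters only for Shipment's forward compatibility — outside the asked direction
  added field archived to record Geo: optional bool, tag 23 (in v2 it sits immediately before balance) -> matters only for Shipment's forward compatibility — outside the asked direction


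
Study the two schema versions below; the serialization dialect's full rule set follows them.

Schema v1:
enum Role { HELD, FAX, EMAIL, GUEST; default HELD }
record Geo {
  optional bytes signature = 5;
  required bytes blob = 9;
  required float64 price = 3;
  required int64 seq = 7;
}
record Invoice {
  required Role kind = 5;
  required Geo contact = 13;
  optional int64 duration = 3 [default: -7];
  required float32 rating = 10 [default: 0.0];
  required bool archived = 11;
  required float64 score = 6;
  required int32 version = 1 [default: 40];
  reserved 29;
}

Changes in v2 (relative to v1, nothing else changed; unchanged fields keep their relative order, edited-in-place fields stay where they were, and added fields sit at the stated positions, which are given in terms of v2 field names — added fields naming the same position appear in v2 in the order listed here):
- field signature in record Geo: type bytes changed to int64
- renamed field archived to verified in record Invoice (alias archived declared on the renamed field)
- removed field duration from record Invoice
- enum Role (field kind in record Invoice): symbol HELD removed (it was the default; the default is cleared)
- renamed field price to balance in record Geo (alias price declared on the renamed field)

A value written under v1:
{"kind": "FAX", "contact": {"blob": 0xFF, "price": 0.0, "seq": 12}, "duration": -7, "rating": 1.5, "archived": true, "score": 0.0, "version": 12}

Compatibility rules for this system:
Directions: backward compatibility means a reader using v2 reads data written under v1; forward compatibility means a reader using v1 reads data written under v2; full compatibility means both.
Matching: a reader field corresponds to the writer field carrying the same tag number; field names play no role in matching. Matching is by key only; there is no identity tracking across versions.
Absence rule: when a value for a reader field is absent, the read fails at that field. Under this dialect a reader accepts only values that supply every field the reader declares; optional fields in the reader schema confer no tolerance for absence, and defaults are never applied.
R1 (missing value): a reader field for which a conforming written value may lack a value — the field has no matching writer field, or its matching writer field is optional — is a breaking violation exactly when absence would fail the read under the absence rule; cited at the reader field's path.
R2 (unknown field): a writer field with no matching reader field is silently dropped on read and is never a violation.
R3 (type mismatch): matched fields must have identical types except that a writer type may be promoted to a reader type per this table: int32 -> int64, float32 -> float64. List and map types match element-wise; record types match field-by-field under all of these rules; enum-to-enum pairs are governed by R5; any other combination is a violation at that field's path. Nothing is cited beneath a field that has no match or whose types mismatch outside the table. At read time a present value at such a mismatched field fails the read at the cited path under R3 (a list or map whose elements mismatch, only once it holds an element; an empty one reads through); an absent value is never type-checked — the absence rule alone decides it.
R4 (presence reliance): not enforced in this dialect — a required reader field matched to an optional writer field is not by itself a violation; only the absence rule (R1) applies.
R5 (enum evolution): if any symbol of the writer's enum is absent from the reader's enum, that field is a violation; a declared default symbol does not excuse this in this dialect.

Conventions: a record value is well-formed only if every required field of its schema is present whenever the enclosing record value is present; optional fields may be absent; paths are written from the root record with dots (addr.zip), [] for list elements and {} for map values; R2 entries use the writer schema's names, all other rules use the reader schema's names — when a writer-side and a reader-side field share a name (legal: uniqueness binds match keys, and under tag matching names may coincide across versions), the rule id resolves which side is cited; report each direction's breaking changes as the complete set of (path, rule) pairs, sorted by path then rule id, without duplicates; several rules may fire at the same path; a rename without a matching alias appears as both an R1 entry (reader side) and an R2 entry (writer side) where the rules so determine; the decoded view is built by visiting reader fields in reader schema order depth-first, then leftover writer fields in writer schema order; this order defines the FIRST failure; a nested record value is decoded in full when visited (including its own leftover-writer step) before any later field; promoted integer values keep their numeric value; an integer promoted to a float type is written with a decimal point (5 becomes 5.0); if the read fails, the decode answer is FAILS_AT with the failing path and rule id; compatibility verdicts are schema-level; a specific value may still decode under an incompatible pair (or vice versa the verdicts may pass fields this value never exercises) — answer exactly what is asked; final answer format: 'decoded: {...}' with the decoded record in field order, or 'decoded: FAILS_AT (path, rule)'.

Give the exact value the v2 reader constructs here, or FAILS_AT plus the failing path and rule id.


each type pair in Invoice: writer, then reader
decoding the Invoice value with the v2 reader:
  kind := "FAX"
  read fails at contact.signature under R1 (no fill)
  => FAILS_AT (contact.signature, R1)
diffs on Invoice not affecting the asked answer:
  renamed field archived to verified in record Invoice (alias archived declared on the renamed field) -> fires no rule on Invoice under this dialect and leaves the result unchanged
  removed field duration from record Invoice -> matters for Invoice compatibility verdicts, not for this value's decode
  enum Role (field kind in record Invoice): symbol HELD removed (it was the default; the default is cleared) -> matters for Invoice compatibility verdicts, not for this value's decode
  renamed field price to balance in record Geo (alias price declared on the renamed field) -> fires no rule on Invoice under this dialect and leaves the result unchanged

decoded: FAILS_AT (contact.signature, R1)


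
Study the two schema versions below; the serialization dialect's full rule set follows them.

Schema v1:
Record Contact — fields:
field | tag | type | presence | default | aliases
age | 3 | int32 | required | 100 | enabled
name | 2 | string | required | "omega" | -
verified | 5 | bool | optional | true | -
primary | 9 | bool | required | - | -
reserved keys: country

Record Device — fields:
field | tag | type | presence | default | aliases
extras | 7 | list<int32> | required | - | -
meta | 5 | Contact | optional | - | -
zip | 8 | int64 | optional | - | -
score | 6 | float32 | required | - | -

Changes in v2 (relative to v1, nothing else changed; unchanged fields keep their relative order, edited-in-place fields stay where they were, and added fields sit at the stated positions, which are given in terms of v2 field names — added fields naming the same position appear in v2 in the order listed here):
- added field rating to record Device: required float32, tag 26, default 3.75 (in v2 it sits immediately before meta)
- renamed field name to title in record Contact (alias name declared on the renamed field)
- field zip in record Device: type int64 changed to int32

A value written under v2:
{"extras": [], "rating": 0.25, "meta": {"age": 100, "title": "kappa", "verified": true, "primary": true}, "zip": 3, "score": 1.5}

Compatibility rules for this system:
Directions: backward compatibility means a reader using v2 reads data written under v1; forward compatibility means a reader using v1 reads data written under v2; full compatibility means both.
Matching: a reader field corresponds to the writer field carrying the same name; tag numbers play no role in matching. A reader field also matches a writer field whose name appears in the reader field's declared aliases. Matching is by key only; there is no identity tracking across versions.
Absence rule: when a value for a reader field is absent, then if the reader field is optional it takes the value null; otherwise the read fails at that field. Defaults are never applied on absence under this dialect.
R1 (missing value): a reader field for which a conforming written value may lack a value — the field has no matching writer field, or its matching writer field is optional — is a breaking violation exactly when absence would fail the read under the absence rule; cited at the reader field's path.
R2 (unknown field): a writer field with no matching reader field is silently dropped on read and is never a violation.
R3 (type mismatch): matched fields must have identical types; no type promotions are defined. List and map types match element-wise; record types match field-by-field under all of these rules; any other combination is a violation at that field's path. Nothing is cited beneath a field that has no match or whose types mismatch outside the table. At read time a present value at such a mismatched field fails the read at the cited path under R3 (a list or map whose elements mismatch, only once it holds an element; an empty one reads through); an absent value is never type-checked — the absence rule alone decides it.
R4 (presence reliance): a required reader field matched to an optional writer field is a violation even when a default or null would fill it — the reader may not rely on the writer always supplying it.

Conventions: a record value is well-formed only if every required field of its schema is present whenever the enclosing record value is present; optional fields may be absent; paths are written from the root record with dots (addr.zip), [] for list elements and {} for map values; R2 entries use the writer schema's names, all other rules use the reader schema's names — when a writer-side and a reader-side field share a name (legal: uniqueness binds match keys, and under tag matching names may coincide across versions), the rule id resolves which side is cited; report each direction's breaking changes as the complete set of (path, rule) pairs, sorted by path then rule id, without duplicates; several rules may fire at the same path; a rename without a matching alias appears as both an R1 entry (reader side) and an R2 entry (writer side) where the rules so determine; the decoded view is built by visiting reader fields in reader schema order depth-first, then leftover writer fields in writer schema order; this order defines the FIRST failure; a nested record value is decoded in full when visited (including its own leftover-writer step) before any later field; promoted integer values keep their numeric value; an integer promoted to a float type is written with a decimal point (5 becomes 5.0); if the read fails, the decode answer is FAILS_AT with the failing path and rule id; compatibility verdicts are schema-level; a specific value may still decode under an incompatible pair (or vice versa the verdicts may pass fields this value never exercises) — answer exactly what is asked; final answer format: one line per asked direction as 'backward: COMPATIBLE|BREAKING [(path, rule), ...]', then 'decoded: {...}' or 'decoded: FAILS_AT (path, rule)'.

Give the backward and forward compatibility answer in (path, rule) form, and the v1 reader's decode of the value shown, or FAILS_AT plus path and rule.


arrows below run writer -> reader for Device
backward analysis of Device with v2 as reader and v1 as writer:
  writer required, list<int32> -> list<int32>: reader extras maps from writer extras
  rating has no writer counterpart
  writer optional, Contact -> Contact: reader meta maps from writer meta
  writer optional, int64 -> int32: reader zip maps from writer zip
  writer required, float32 -> float32: reader score maps from writer score
  writer required, int32 -> int32: reader meta.age maps from writer meta.age
  writer required, string -> string: reader meta.title maps from writer meta.name
  writer optional, bool -> bool: reader meta.verified maps from writer meta.verified
  writer required, bool -> bool: reader meta.primary maps from writer meta.primary
  R1 fires at rating
  R3 fires at zip
  => backward verdict for Device: BREAKING, 2 violation(s)
forward analysis of Device with v1 as reader and v2 as writer:
  writer required, list<int32> -> list<int32>: reader extras maps from writer extras
  writer optional, Contact -> Contact: reader meta maps from writer meta
  writer optional, int32 -> int64: reader zip maps from writer zip
  writer required, float32 -> float32: reader score maps from writer score
  rating (writer side), unknown to reader
  writer required, int32 -> int32: reader meta.age maps from writer meta.age
  meta.name has no writer counterpart
  writer optional, bool -> bool: reader meta.verified maps from writer meta.verified
  writer required, bool -> bool: reader meta.primary maps from writer meta.primary
  meta.title (writer side), unknown to reader
  R1 fires at meta.name
  R3 fires at zip
  => forward verdict for Device: BREAKING, 2 violation(s)
migrating the Device value to v1:
  extras := []
  meta.age := 100
  read fails at meta.name under R1 (no fill)
  => FAILS_AT (meta.name, R1)

backward: BREAKING [(rating, R1), (zip, R3)]; forward: BREAKING [(meta.name, R1), (zip, R3)]; decoded: FAILS_AT (meta.name, R1)


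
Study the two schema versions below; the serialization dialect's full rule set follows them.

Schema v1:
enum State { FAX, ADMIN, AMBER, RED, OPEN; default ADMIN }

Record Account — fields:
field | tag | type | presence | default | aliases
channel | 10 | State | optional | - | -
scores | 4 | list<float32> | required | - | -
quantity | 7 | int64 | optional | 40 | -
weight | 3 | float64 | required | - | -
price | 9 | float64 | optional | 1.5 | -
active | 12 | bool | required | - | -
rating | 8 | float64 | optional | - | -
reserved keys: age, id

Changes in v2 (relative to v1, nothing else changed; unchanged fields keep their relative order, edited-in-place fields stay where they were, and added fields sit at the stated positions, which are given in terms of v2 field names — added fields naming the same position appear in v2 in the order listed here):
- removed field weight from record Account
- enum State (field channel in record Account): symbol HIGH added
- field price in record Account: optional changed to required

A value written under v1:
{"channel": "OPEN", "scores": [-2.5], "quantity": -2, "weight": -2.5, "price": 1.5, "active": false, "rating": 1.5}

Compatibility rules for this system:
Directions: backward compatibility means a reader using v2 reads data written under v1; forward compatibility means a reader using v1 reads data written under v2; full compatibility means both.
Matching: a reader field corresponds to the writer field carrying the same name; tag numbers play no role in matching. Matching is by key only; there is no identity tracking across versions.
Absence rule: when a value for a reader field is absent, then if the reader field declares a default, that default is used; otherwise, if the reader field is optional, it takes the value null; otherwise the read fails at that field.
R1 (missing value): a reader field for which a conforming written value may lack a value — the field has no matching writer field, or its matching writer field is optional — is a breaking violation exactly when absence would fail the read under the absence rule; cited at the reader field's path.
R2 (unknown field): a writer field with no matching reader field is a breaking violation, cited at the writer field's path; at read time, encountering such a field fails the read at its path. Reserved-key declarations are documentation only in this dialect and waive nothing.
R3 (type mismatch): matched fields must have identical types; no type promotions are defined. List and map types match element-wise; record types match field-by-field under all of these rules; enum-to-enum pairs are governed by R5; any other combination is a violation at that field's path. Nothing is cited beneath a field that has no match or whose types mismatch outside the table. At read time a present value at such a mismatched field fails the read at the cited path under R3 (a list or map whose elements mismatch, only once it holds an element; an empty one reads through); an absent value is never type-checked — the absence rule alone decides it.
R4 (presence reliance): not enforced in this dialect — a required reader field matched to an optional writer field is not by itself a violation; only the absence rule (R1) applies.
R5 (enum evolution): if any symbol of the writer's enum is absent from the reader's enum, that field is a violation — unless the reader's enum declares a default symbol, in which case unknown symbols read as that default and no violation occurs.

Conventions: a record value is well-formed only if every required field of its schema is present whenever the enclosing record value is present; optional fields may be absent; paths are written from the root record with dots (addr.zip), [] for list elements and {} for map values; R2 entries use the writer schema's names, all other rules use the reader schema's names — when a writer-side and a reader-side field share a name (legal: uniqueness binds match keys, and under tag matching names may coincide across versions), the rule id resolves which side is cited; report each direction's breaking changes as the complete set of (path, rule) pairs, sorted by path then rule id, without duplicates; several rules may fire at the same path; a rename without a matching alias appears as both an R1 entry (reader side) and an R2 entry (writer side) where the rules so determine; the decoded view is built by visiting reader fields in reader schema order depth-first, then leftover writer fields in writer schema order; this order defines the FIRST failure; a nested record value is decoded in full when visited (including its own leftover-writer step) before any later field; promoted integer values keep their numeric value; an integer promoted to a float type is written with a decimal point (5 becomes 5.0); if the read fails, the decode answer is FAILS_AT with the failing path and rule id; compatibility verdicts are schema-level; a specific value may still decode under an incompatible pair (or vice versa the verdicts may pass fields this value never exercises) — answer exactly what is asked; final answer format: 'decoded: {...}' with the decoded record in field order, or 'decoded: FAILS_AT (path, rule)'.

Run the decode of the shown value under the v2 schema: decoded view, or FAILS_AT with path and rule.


the writer's type comes first in each Account pair
decode walk for Account under reader schema v2:
  channel := "OPEN"
  scores := [-2.5]
  quantity := -2
  price := 1.5
  active := false
  rating := 1.5
  read fails at weight under R2 (unknown field)
  => FAILS_AT (weight, R2)
checking off the Account differences that do not matter here:
  enum State (field channel in record Account): symbol HIGH added -> triggers nothing under the printed rules; the Account answer is the same either way
  field price in record Account: optional changed to required -> triggers nothing under the printed rules; the Account answer is the same either way

decoded: FAILS_AT (weight, R2)


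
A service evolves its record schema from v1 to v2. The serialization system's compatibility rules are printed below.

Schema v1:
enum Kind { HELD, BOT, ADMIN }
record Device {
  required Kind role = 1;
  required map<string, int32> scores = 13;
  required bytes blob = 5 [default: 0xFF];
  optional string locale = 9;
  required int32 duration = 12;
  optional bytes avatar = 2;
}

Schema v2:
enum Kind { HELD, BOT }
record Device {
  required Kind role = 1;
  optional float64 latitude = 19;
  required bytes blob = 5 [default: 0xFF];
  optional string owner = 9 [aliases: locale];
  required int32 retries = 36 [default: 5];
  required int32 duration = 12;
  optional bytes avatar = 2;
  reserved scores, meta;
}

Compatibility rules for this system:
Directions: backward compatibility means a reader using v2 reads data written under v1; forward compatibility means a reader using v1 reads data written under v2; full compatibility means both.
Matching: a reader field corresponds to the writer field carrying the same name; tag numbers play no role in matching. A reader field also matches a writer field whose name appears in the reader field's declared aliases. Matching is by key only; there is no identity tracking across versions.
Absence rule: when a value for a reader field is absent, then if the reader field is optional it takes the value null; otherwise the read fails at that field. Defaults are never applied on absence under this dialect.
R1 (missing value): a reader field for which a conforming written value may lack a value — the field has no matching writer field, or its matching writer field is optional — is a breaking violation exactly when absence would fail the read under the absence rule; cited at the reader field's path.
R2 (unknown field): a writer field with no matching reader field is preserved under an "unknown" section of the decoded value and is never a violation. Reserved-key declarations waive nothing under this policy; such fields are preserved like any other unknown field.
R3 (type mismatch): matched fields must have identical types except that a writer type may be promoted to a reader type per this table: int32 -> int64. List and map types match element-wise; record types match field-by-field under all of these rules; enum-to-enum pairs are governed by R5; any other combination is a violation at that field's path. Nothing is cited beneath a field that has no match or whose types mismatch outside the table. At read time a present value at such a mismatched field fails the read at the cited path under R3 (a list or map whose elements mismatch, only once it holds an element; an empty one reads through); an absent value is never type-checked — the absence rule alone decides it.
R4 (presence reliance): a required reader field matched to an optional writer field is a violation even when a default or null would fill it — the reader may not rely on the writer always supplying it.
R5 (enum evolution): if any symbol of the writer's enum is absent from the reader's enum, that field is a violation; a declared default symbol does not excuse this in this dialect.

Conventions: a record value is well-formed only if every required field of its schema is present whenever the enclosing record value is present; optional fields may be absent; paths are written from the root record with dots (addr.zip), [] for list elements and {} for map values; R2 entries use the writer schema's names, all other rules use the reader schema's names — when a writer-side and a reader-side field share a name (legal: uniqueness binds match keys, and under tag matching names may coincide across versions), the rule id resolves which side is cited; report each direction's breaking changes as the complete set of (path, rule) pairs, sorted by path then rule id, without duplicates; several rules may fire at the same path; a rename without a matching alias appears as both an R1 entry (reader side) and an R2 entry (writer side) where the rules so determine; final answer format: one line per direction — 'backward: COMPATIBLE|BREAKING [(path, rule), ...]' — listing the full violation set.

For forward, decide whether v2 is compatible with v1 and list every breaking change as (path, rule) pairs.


forward: BREAKING [(scores, R1)]

in Device below, arrows point writer -> reader
forward on Device — v1 reading data written by v2:
  writer required, Kind -> Kind: reader role maps from writer role
  scores: no writer match
  writer required, bytes -> bytes: reader blob maps from writer blob
  locale: no writer match
  writer required, int32 -> int32: reader duration maps from writer duration
  writer optional, bytes -> bytes: reader avatar maps from writer avatar
  latitude (writer side), unknown to reader
  owner (writer side), unknown to reader
  retries (writer side), unknown to reader
  R1 fires at scores
  forward on Device therefore BREAKING (1)
ruling out the remaining Device differences:
  added field latitude to record Device: optional float64, tag 19 (in v2 it sits immediately before blob) -> inert for the asked Device verdict: nothing fires
  renamed field locale to owner in record Device (alias locale declared on the renamed field) -> inert for the asked Device verdict: nothing fires
  enum Kind (field role in record Device): symbol ADMIN removed -> affects backward compatibility only, which is not asked
  added field retries to record Device: required int32, tag 36, default 5 (in v2 it sits immediately before duration) -> affects backward compatibility only, which is not asked


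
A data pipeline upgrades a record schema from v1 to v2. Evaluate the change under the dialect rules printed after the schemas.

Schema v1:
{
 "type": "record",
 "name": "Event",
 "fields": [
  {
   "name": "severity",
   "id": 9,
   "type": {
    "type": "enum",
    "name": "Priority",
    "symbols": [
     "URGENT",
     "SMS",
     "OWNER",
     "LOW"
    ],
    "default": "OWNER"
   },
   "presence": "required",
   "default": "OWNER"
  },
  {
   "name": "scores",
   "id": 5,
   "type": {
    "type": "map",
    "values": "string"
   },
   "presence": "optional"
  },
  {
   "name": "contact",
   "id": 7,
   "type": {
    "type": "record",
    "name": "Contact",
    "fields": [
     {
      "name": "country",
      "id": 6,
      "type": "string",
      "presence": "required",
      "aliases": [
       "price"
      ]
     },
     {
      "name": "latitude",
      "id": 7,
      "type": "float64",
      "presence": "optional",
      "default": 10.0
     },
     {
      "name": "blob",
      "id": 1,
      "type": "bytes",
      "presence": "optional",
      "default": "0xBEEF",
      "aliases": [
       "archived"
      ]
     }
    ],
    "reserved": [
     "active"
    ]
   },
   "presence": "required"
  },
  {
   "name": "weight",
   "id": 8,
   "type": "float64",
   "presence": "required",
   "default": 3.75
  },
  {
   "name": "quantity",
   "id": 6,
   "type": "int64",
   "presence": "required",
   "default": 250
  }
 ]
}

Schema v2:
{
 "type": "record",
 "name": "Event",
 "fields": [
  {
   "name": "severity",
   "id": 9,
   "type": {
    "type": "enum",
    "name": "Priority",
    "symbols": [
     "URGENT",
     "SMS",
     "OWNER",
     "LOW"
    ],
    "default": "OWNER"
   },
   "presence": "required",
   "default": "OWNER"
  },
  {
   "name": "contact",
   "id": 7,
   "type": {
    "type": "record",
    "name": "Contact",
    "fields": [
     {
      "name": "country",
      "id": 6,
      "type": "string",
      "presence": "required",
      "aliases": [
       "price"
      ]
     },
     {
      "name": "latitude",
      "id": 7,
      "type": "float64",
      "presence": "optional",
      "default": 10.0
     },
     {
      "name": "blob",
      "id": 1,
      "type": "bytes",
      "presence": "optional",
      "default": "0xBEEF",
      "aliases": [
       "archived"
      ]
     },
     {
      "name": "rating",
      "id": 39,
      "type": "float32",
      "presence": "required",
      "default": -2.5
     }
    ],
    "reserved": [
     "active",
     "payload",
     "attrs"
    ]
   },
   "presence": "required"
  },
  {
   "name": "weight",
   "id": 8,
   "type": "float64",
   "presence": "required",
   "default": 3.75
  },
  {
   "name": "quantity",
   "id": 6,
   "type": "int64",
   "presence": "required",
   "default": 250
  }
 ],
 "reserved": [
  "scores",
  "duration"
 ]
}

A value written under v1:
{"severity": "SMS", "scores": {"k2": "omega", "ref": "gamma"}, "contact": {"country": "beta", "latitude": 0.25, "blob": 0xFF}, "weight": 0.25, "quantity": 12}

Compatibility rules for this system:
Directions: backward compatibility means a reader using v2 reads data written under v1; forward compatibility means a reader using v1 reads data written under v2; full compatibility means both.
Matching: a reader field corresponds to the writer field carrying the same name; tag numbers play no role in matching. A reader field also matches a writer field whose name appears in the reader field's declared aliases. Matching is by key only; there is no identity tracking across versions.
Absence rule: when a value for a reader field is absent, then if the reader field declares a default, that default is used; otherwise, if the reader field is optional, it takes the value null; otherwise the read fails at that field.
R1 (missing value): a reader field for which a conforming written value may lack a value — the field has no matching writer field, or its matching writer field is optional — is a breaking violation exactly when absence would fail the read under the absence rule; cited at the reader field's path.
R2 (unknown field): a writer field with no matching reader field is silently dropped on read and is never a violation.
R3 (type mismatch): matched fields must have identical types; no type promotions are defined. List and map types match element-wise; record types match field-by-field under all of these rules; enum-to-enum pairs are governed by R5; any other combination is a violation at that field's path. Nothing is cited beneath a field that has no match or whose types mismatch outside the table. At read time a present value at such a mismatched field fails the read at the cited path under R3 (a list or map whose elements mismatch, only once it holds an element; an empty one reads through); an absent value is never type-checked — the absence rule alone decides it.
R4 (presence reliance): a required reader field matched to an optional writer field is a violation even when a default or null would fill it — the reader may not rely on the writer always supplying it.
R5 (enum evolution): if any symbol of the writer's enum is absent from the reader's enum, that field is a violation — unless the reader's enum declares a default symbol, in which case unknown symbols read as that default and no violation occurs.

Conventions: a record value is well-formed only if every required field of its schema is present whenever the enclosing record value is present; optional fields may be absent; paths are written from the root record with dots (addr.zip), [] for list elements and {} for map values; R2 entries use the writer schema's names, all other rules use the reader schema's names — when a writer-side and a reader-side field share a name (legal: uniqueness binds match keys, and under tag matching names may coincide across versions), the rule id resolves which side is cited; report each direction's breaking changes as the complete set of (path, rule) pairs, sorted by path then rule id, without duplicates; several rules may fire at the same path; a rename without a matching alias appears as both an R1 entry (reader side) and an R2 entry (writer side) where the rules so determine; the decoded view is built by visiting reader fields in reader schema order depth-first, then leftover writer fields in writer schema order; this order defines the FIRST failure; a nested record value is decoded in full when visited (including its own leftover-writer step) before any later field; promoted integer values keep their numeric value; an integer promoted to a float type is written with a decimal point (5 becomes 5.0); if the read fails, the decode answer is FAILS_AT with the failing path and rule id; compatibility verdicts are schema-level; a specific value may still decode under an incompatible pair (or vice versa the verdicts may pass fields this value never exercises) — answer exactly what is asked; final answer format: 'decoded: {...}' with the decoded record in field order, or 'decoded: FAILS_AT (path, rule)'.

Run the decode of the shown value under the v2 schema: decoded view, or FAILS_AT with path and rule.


decoded: {"severity": "SMS", "contact": {"country": "beta", "latitude": 0.25, "blob": 0xFF, "rating": -2.5}, "weight": 0.25, "quantity": 12}

the writer's type comes first in each Event pair
migrating the Event value to v2:
  severity := "SMS"
  contact.country := "beta"
  contact.latitude := 0.25
  contact.blob := 0xFF
  contact.rating := -2.5 (absent -> default)
  weight := 0.25
  quantity := 12
  writer scores: unknown -> dropped
  => decoded: {"severity": "SMS", "contact": {"country": "beta", "latitude": 0.25, "blob": 0xFF, "rating": -2.5}, "weight": 0.25, "quantity": 12}
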